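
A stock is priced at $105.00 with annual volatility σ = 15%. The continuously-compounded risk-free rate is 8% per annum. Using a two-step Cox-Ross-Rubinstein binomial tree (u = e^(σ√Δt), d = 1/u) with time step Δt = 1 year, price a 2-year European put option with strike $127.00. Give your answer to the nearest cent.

CRR parameters: u = e^(σ√Δt) = e^(0.15·√1) = 1.1618, d = 1/u = 0.8607
Per-period rate: rΔt = 0.08·1 = 0.08, so R = e^0.08 = 1.0833
Risk-neutral probability p = (e^0.08 − 0.8607)/(1.1618 − 0.8607) = 0.2226/0.3011 = 0.7392
Terminal stock prices: S_uu = 141.7, S_ud = 105, S_dd = 77.79
Terminal payoffs (K − S): max(-14.74, 0) = 0, max(22, 0) = 22, max(49.21, 0) = 49.21
Node u (S = 122): V_u = e^(−0.08)·[0.7392·0.0000 + 0.2608·22.0000] = 5.2974
Node d (S = 90.37): V_d = e^(−0.08)·[0.7392·22.0000 + 0.2608·49.2141] = 26.8614
Node 0 (S = 105): V_0 = e^(−0.08)·[0.7392·5.2974 + 0.2608·26.8614] = 10.0825

$10.08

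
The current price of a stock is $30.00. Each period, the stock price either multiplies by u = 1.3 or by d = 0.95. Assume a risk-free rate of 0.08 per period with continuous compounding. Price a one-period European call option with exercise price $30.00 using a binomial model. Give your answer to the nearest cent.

Risk-neutral probability p = (e^0.08 − 0.95)/(1.3 − 0.95) = 0.1333/0.3500 = 0.3808
Terminal stock prices: S_u = 39, S_d = 28.5
Terminal payoffs (S − K): max(9, 0) = 9, max(-1.5, 0) = 0
Node 0 (S = 30): V_0 = e^(−0.08)·[0.3808·9.0000 + 0.6192·0.0000] = 3.1639

$3.16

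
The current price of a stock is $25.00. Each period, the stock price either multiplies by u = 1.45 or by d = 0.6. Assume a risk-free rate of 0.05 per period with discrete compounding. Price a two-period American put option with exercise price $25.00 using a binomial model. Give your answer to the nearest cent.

Risk-neutral probability p = (1 + 0.05 − 0.6)/(1.45 − 0.6) = 0.4500/0.8500 = 0.5294
Terminal stock prices: S_uu = 52.56, S_ud = 21.75, S_dd = 9
Terminal payoffs (K − S): max(-27.56, 0) = 0, max(3.25, 0) = 3.25, max(16, 0) = 16
Node u (S = 36.25): continuation = 1/1.05·[0.5294·0.0000 + 0.4706·3.2500] = 1.4566; exercise value = 0.0000 ≤ continuation, so V_u = 1.4566
Node d (S = 15): continuation = 1/1.05·[0.5294·3.2500 + 0.4706·16.0000] = 8.8095; exercise value = 10.0000 > continuation, so V_d = 10.0000 (exercise)
Node 0 (S = 25): continuation = 1/1.05·[0.5294·1.4566 + 0.4706·10.0000] = 5.2162; exercise value = 0.0000 ≤ continuation, so V_0 = 5.2162

$5.22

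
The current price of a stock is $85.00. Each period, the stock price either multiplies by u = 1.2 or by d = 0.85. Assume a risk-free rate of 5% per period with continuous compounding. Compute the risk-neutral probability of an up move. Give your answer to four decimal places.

p = 0.5751

Risk-neutral probability p = (e^0.05 − 0.85)/(1.2 − 0.85) = 0.2013/0.3500 = 0.5751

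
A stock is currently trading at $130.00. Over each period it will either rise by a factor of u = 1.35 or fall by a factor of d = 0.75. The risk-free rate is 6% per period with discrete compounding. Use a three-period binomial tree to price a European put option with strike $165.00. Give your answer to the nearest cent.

Risk-neutral probability p = (1 + 0.06 − 0.75)/(1.35 − 0.75) = 0.3100/0.6000 = 0.5167
Terminal stock prices: S_uuu = 319.8, S_uud = 177.7, S_udd = 98.72, S_ddd = 54.84
Terminal payoffs (K − S): max(-154.8, 0) = 0, max(-12.69, 0) = 0, max(66.28, 0) = 66.28, max(110.2, 0) = 110.2
Node uu (S = 236.9): V_uu = 1/1.06·[0.5167·0.0000 + 0.4833·0.0000] = 0.0000
Node ud (S = 131.6): V_ud = 1/1.06·[0.5167·0.0000 + 0.4833·66.2812] = 30.2226
Node dd (S = 73.12): V_dd = 1/1.06·[0.5167·66.2812 + 0.4833·110.1562] = 82.5354
Node u (S = 175.5): V_u = 1/1.06·[0.5167·0.0000 + 0.4833·30.2226] = 13.7807
Node d (S = 97.5): V_d = 1/1.06·[0.5167·30.2226 + 0.4833·82.5354] = 52.3652
Node 0 (S = 130): V_0 = 1/1.06·[0.5167·13.7807 + 0.4833·52.3652] = 30.5942

$30.59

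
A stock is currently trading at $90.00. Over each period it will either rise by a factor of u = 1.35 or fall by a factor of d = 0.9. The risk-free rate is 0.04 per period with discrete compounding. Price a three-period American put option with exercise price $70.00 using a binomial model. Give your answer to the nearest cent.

$1.28

Risk-neutral probability p = (1 + 0.04 − 0.9)/(1.35 − 0.9) = 0.1400/0.4500 = 0.3111
Terminal stock prices: S_uuu = 221.4, S_uud = 147.6, S_udd = 98.42, S_ddd = 65.61
Terminal payoffs (K − S): max(-151.4, 0) = 0, max(-77.62, 0) = 0, max(-28.42, 0) = 0, max(4.39, 0) = 4.39
Node uu (S = 164): continuation = 1/1.04·[0.3111·0.0000 + 0.6889·0.0000] = 0.0000; exercise value = 0.0000 ≤ continuation, so V_uu = 0.0000
Node ud (S = 109.4): continuation = 1/1.04·[0.3111·0.0000 + 0.6889·0.0000] = 0.0000; exercise value = 0.0000 ≤ continuation, so V_ud = 0.0000
Node dd (S = 72.9): continuation = 1/1.04·[0.3111·0.0000 + 0.6889·4.3900] = 2.9079; exercise value = 0.0000 ≤ continuation, so V_dd = 2.9079
Node u (S = 121.5): continuation = 1/1.04·[0.3111·0.0000 + 0.6889·0.0000] = 0.0000; exercise value = 0.0000 ≤ continuation, so V_u = 0.0000
Node d (S = 81): continuation = 1/1.04·[0.3111·0.0000 + 0.6889·2.9079] = 1.9262; exercise value = 0.0000 ≤ continuation, so V_d = 1.9262
Node 0 (S = 90): continuation = 1/1.04·[0.3111·0.0000 + 0.6889·1.9262] = 1.2759; exercise value = 0.0000 ≤ continuation, so V_0 = 1.2759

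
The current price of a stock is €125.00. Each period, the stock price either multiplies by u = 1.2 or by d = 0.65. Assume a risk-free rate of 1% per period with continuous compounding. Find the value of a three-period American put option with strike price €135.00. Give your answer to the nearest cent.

€29.27

Risk-neutral probability p = (e^0.01 − 0.65)/(1.2 − 0.65) = 0.3601/0.5500 = 0.6546
Terminal stock prices: S_uuu = 216, S_uud = 117, S_udd = 63.38, S_ddd = 34.33
Terminal payoffs (K − S): max(-81, 0) = 0, max(18, 0) = 18, max(71.62, 0) = 71.62, max(100.7, 0) = 100.7
Node uu (S = 180): continuation = e^(−0.01)·[0.6546·0.0000 + 0.3454·18.0000] = 6.1547; exercise value = 0.0000 ≤ continuation, so V_uu = 6.1547
Node ud (S = 97.5): continuation = e^(−0.01)·[0.6546·18.0000 + 0.3454·71.6250] = 36.1567; exercise value = 37.5000 > continuation, so V_ud = 37.5000 (exercise)
Node dd (S = 52.81): continuation = e^(−0.01)·[0.6546·71.6250 + 0.3454·100.6719] = 80.8442; exercise value = 82.1875 > continuation, so V_dd = 82.1875 (exercise)
Node u (S = 150): continuation = e^(−0.01)·[0.6546·6.1547 + 0.3454·37.5000] = 16.8113; exercise value = 0.0000 ≤ continuation, so V_u = 16.8113
Node d (S = 81.25): continuation = e^(−0.01)·[0.6546·37.5000 + 0.3454·82.1875] = 52.4067; exercise value = 53.7500 > continuation, so V_d = 53.7500 (exercise)
Node 0 (S = 125): continuation = e^(−0.01)·[0.6546·16.8113 + 0.3454·53.7500] = 29.2743; exercise value = 10.0000 ≤ continuation, so V_0 = 29.2743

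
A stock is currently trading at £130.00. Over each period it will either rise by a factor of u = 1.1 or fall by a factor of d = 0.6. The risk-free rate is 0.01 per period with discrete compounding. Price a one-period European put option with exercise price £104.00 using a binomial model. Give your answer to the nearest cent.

£4.63

Risk-neutral probability p = (1 + 0.01 − 0.6)/(1.1 − 0.6) = 0.4100/0.5000 = 0.8200
Terminal stock prices: S_u = 143, S_d = 78
Terminal payoffs (K − S): max(-39, 0) = 0, max(26, 0) = 26
Node 0 (S = 130): V_0 = 1/1.01·[0.8200·0.0000 + 0.1800·26.0000] = 4.6337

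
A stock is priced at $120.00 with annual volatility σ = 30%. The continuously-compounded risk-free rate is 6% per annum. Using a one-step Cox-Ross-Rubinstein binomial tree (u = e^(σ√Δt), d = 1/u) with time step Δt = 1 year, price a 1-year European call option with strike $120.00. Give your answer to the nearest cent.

$20.84

CRR parameters: u = e^(σ√Δt) = e^(0.3·√1) = 1.3499, d = 1/u = 0.7408
Per-period rate: rΔt = 0.06·1 = 0.06, so R = e^0.06 = 1.0618
Risk-neutral probability p = (e^0.06 − 0.7408)/(1.3499 − 0.7408) = 0.3210/0.6090 = 0.5271
Terminal stock prices: S_u = 162, S_d = 88.9
Terminal payoffs (S − K): max(41.98, 0) = 41.98, max(-31.1, 0) = 0
Node 0 (S = 120): V_0 = e^(−0.06)·[0.5271·41.9831 + 0.4729·0.0000] = 20.8401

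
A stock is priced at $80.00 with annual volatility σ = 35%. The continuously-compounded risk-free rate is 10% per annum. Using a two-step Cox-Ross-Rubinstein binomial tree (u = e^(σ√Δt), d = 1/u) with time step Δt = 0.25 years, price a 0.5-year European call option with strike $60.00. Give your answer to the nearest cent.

$23.69

CRR parameters: u = e^(σ√Δt) = e^(0.35·√0.25) = 1.1912, d = 1/u = 0.8395
Per-period rate: rΔt = 0.1·0.25 = 0.025, so R = e^0.025 = 1.0253
Risk-neutral probability p = (e^0.025 − 0.8395)/(1.1912 − 0.8395) = 0.1859/0.3518 = 0.5283
Terminal stock prices: S_uu = 113.5, S_ud = 80, S_dd = 56.38
Terminal payoffs (S − K): max(53.53, 0) = 53.53, max(20, 0) = 20, max(-3.625, 0) = 0
Node u (S = 95.3): V_u = e^(−0.025)·[0.5283·53.5254 + 0.4717·20.0000] = 36.7811
Node d (S = 67.16): V_d = e^(−0.025)·[0.5283·20.0000 + 0.4717·0.0000] = 10.3056
Node 0 (S = 80): V_0 = e^(−0.025)·[0.5283·36.7811 + 0.4717·10.3056] = 23.6934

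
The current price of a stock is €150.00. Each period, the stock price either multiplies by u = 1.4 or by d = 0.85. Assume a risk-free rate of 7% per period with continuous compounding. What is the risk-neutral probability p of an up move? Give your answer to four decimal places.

Risk-neutral probability p = (e^0.07 − 0.85)/(1.4 − 0.85) = 0.2225/0.5500 = 0.4046

p = 0.4046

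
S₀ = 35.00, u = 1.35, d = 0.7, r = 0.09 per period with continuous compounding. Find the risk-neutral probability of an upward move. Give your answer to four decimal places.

p = 0.6064

Risk-neutral probability p = (e^0.09 − 0.7)/(1.35 − 0.7) = 0.3942/0.6500 = 0.6064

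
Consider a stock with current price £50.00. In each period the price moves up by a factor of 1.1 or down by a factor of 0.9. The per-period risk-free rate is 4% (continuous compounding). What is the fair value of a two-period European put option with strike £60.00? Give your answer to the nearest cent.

£5.62

Risk-neutral probability p = (e^0.04 − 0.9)/(1.1 − 0.9) = 0.1408/0.2000 = 0.7041
Terminal stock prices: S_uu = 60.5, S_ud = 49.5, S_dd = 40.5
Terminal payoffs (K − S): max(-0.5, 0) = 0, max(10.5, 0) = 10.5, max(19.5, 0) = 19.5
Node u (S = 55): V_u = e^(−0.04)·[0.7041·0.0000 + 0.2959·10.5000] = 2.9856
Node d (S = 45): V_d = e^(−0.04)·[0.7041·10.5000 + 0.2959·19.5000] = 12.6474
Node 0 (S = 50): V_0 = e^(−0.04)·[0.7041·2.9856 + 0.2959·12.6474] = 5.6158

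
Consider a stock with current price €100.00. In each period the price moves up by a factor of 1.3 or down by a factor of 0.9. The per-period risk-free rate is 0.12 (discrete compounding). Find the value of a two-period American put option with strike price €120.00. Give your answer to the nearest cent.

Risk-neutral probability p = (1 + 0.12 − 0.9)/(1.3 − 0.9) = 0.2200/0.4000 = 0.5500
Terminal stock prices: S_uu = 169, S_ud = 117, S_dd = 81
Terminal payoffs (K − S): max(-49, 0) = 0, max(3, 0) = 3, max(39, 0) = 39
Node u (S = 130): continuation = 1/1.12·[0.5500·0.0000 + 0.4500·3.0000] = 1.2054; exercise value = 0.0000 ≤ continuation, so V_u = 1.2054
Node d (S = 90): continuation = 1/1.12·[0.5500·3.0000 + 0.4500·39.0000] = 17.1429; exercise value = 30.0000 > continuation, so V_d = 30.0000 (exercise)
Node 0 (S = 100): continuation = 1/1.12·[0.5500·1.2054 + 0.4500·30.0000] = 12.6455; exercise value = 20.0000 > continuation, so V_0 = 20.0000 (exercise)

€20.00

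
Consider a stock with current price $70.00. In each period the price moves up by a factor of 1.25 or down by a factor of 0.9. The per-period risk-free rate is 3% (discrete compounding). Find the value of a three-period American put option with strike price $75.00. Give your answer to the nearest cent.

$7.92

Risk-neutral probability p = (1 + 0.03 − 0.9)/(1.25 − 0.9) = 0.1300/0.3500 = 0.3714
Terminal stock prices: S_uuu = 136.7, S_uud = 98.44, S_udd = 70.88, S_ddd = 51.03
Terminal payoffs (K − S): max(-61.72, 0) = 0, max(-23.44, 0) = 0, max(4.125, 0) = 4.125, max(23.97, 0) = 23.97
Node uu (S = 109.4): continuation = 1/1.03·[0.3714·0.0000 + 0.6286·0.0000] = 0.0000; exercise value = 0.0000 ≤ continuation, so V_uu = 0.0000
Node ud (S = 78.75): continuation = 1/1.03·[0.3714·0.0000 + 0.6286·4.1250] = 2.5173; exercise value = 0.0000 ≤ continuation, so V_ud = 2.5173
Node dd (S = 56.7): continuation = 1/1.03·[0.3714·4.1250 + 0.6286·23.9700] = 16.1155; exercise value = 18.3000 > continuation, so V_dd = 18.3000 (exercise)
Node u (S = 87.5): continuation = 1/1.03·[0.3714·0.0000 + 0.6286·2.5173] = 1.5362; exercise value = 0.0000 ≤ continuation, so V_u = 1.5362
Node d (S = 63): continuation = 1/1.03·[0.3714·2.5173 + 0.6286·18.3000] = 12.0756; exercise value = 12.0000 ≤ continuation, so V_d = 12.0756
Node 0 (S = 70): continuation = 1/1.03·[0.3714·1.5362 + 0.6286·12.0756] = 7.9233; exercise value = 5.0000 ≤ continuation, so V_0 = 7.9233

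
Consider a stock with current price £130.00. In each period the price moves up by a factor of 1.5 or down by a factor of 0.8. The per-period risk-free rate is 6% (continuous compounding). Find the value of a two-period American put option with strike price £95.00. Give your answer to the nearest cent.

Risk-neutral probability p = (e^0.06 − 0.8)/(1.5 − 0.8) = 0.2618/0.7000 = 0.3741
Terminal stock prices: S_uu = 292.5, S_ud = 156, S_dd = 83.2
Terminal payoffs (K − S): max(-197.5, 0) = 0, max(-61, 0) = 0, max(11.8, 0) = 11.8
Node u (S = 195): continuation = e^(−0.06)·[0.3741·0.0000 + 0.6259·0.0000] = 0.0000; exercise value = 0.0000 ≤ continuation, so V_u = 0.0000
Node d (S = 104): continuation = e^(−0.06)·[0.3741·0.0000 + 0.6259·11.8000] = 6.9560; exercise value = 0.0000 ≤ continuation, so V_d = 6.9560
Node 0 (S = 130): continuation = e^(−0.06)·[0.3741·0.0000 + 0.6259·6.9560] = 4.1006; exercise value = 0.0000 ≤ continuation, so V_0 = 4.1006

£4.10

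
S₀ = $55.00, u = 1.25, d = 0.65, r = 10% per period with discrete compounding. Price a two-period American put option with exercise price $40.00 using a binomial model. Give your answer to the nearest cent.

Risk-neutral probability p = (1 + 0.1 − 0.65)/(1.25 − 0.65) = 0.4500/0.6000 = 0.7500
Terminal stock prices: S_uu = 85.94, S_ud = 44.69, S_dd = 23.24
Terminal payoffs (K − S): max(-45.94, 0) = 0, max(-4.688, 0) = 0, max(16.76, 0) = 16.76
Node u (S = 68.75): continuation = 1/1.1·[0.7500·0.0000 + 0.2500·0.0000] = 0.0000; exercise value = 0.0000 ≤ continuation, so V_u = 0.0000
Node d (S = 35.75): continuation = 1/1.1·[0.7500·0.0000 + 0.2500·16.7625] = 3.8097; exercise value = 4.2500 > continuation, so V_d = 4.2500 (exercise)
Node 0 (S = 55): continuation = 1/1.1·[0.7500·0.0000 + 0.2500·4.2500] = 0.9659; exercise value = 0.0000 ≤ continuation, so V_0 = 0.9659

$0.97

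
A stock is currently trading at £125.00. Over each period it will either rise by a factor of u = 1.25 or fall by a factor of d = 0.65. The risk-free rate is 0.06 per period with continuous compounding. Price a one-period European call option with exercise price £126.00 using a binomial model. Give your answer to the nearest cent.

£19.55

Risk-neutral probability p = (e^0.06 − 0.65)/(1.25 − 0.65) = 0.4118/0.6000 = 0.6864
Terminal stock prices: S_u = 156.2, S_d = 81.25
Terminal payoffs (S − K): max(30.25, 0) = 30.25, max(-44.75, 0) = 0
Node 0 (S = 125): V_0 = e^(−0.06)·[0.6864·30.2500 + 0.3136·0.0000] = 19.5543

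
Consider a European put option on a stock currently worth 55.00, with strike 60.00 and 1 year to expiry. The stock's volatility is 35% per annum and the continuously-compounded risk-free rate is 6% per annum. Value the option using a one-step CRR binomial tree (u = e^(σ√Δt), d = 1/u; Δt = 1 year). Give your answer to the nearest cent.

10.00

CRR parameters: u = e^(σ√Δt) = e^(0.35·√1) = 1.4191, d = 1/u = 0.7047
Per-period rate: rΔt = 0.06·1 = 0.06, so R = e^0.06 = 1.0618
Risk-neutral probability p = (e^0.06 − 0.7047)/(1.4191 − 0.7047) = 0.3571/0.7144 = 0.4999
Terminal stock prices: S_u = 78.05, S_d = 38.76
Terminal payoffs (K − S): max(-18.05, 0) = 0, max(21.24, 0) = 21.24
Node 0 (S = 55): V_0 = e^(−0.06)·[0.4999·0.0000 + 0.5001·21.2422] = 10.0037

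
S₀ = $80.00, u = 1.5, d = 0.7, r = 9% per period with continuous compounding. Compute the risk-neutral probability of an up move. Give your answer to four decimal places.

Risk-neutral probability p = (e^0.09 − 0.7)/(1.5 − 0.7) = 0.3942/0.8000 = 0.4927

p = 0.4927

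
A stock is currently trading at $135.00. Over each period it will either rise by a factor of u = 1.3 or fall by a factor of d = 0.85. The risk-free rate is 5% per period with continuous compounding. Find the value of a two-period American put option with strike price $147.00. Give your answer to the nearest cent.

$16.96

Risk-neutral probability p = (e^0.05 − 0.85)/(1.3 − 0.85) = 0.2013/0.4500 = 0.4473
Terminal stock prices: S_uu = 228.2, S_ud = 149.2, S_dd = 97.54
Terminal payoffs (K − S): max(-81.15, 0) = 0, max(-2.175, 0) = 0, max(49.46, 0) = 49.46
Node u (S = 175.5): continuation = e^(−0.05)·[0.4473·0.0000 + 0.5527·0.0000] = 0.0000; exercise value = 0.0000 ≤ continuation, so V_u = 0.0000
Node d (S = 114.8): continuation = e^(−0.05)·[0.4473·0.0000 + 0.5527·49.4625] = 26.0061; exercise value = 32.2500 > continuation, so V_d = 32.2500 (exercise)
Node 0 (S = 135): continuation = e^(−0.05)·[0.4473·0.0000 + 0.5527·32.2500] = 16.9562; exercise value = 12.0000 ≤ continuation, so V_0 = 16.9562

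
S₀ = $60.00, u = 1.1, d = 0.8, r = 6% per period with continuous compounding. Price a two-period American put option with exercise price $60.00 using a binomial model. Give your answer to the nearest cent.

Risk-neutral probability p = (e^0.06 − 0.8)/(1.1 − 0.8) = 0.2618/0.3000 = 0.8728
Terminal stock prices: S_uu = 72.6, S_ud = 52.8, S_dd = 38.4
Terminal payoffs (K − S): max(-12.6, 0) = 0, max(7.2, 0) = 7.2, max(21.6, 0) = 21.6
Node u (S = 66): continuation = e^(−0.06)·[0.8728·0.0000 + 0.1272·7.2000] = 0.8626; exercise value = 0.0000 ≤ continuation, so V_u = 0.8626
Node d (S = 48): continuation = e^(−0.06)·[0.8728·7.2000 + 0.1272·21.6000] = 8.5059; exercise value = 12.0000 > continuation, so V_d = 12.0000 (exercise)
Node 0 (S = 60): continuation = e^(−0.06)·[0.8728·0.8626 + 0.1272·12.0000] = 2.1466; exercise value = 0.0000 ≤ continuation, so V_0 = 2.1466

$2.15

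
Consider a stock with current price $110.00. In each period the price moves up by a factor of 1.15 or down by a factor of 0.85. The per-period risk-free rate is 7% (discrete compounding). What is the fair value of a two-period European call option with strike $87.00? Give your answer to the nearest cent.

$34.48

Risk-neutral probability p = (1 + 0.07 − 0.85)/(1.15 − 0.85) = 0.2200/0.3000 = 0.7333
Terminal stock prices: S_uu = 145.5, S_ud = 107.5, S_dd = 79.47
Terminal payoffs (S − K): max(58.47, 0) = 58.47, max(20.52, 0) = 20.52, max(-7.525, 0) = 0
Node u (S = 126.5): V_u = 1/1.07·[0.7333·58.4750 + 0.2667·20.5250] = 45.1916
Node d (S = 93.5): V_d = 1/1.07·[0.7333·20.5250 + 0.2667·0.0000] = 14.0670
Node 0 (S = 110): V_0 = 1/1.07·[0.7333·45.1916 + 0.2667·14.0670] = 34.4782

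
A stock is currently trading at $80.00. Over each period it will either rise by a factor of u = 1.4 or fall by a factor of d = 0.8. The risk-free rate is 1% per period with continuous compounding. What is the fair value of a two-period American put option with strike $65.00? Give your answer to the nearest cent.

$5.71

Risk-neutral probability p = (e^0.01 − 0.8)/(1.4 − 0.8) = 0.2101/0.6000 = 0.3501
Terminal stock prices: S_uu = 156.8, S_ud = 89.6, S_dd = 51.2
Terminal payoffs (K − S): max(-91.8, 0) = 0, max(-24.6, 0) = 0, max(13.8, 0) = 13.8
Node u (S = 112): continuation = e^(−0.01)·[0.3501·0.0000 + 0.6499·0.0000] = 0.0000; exercise value = 0.0000 ≤ continuation, so V_u = 0.0000
Node d (S = 64): continuation = e^(−0.01)·[0.3501·0.0000 + 0.6499·13.8000] = 8.8796; exercise value = 1.0000 ≤ continuation, so V_d = 8.8796
Node 0 (S = 80): continuation = e^(−0.01)·[0.3501·0.0000 + 0.6499·8.8796] = 5.7136; exercise value = 0.0000 ≤ continuation, so V_0 = 5.7136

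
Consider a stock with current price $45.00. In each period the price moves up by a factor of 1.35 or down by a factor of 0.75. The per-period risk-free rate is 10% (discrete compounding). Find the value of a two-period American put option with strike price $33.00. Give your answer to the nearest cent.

Risk-neutral probability p = (1 + 0.1 − 0.75)/(1.35 − 0.75) = 0.3500/0.6000 = 0.5833
Terminal stock prices: S_uu = 82.01, S_ud = 45.56, S_dd = 25.31
Terminal payoffs (K − S): max(-49.01, 0) = 0, max(-12.56, 0) = 0, max(7.688, 0) = 7.688
Node u (S = 60.75): continuation = 1/1.1·[0.5833·0.0000 + 0.4167·0.0000] = 0.0000; exercise value = 0.0000 ≤ continuation, so V_u = 0.0000
Node d (S = 33.75): continuation = 1/1.1·[0.5833·0.0000 + 0.4167·7.6875] = 2.9119; exercise value = 0.0000 ≤ continuation, so V_d = 2.9119
Node 0 (S = 45): continuation = 1/1.1·[0.5833·0.0000 + 0.4167·2.9119] = 1.1030; exercise value = 0.0000 ≤ continuation, so V_0 = 1.1030

$1.10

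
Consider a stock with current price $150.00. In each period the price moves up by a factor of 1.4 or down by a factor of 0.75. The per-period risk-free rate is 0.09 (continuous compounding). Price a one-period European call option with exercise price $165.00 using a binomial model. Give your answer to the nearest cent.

$21.78

Risk-neutral probability p = (e^0.09 − 0.75)/(1.4 − 0.75) = 0.3442/0.6500 = 0.5295
Terminal stock prices: S_u = 210, S_d = 112.5
Terminal payoffs (S − K): max(45, 0) = 45, max(-52.5, 0) = 0
Node 0 (S = 150): V_0 = e^(−0.09)·[0.5295·45.0000 + 0.4705·0.0000] = 21.7766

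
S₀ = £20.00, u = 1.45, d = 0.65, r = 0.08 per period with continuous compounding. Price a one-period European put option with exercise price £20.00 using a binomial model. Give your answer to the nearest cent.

Risk-neutral probability p = (e^0.08 − 0.65)/(1.45 − 0.65) = 0.4333/0.8000 = 0.5416
Terminal stock prices: S_u = 29, S_d = 13
Terminal payoffs (K − S): max(-9, 0) = 0, max(7, 0) = 7
Node 0 (S = 20): V_0 = e^(−0.08)·[0.5416·0.0000 + 0.4584·7.0000] = 2.9620

£2.96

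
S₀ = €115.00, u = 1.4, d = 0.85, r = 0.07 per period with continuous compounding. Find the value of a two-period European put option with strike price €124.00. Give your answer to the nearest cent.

Risk-neutral probability p = (e^0.07 − 0.85)/(1.4 − 0.85) = 0.2225/0.5500 = 0.4046
Terminal stock prices: S_uu = 225.4, S_ud = 136.8, S_dd = 83.09
Terminal payoffs (K − S): max(-101.4, 0) = 0, max(-12.85, 0) = 0, max(40.91, 0) = 40.91
Node u (S = 161): V_u = e^(−0.07)·[0.4046·0.0000 + 0.5954·0.0000] = 0.0000
Node d (S = 97.75): V_d = e^(−0.07)·[0.4046·0.0000 + 0.5954·40.9125] = 22.7140
Node 0 (S = 115): V_0 = e^(−0.07)·[0.4046·0.0000 + 0.5954·22.7140] = 12.6104

€12.61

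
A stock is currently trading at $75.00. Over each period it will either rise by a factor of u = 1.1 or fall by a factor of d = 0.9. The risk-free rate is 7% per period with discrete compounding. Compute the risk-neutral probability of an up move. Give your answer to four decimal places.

Risk-neutral probability p = (1 + 0.07 − 0.9)/(1.1 − 0.9) = 0.1700/0.2000 = 0.8500

p = 0.8500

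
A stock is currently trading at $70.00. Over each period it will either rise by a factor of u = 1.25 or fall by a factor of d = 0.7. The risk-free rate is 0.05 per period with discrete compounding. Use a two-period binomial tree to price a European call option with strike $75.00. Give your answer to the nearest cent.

$12.63

Risk-neutral probability p = (1 + 0.05 − 0.7)/(1.25 − 0.7) = 0.3500/0.5500 = 0.6364
Terminal stock prices: S_uu = 109.4, S_ud = 61.25, S_dd = 34.3
Terminal payoffs (S − K): max(34.38, 0) = 34.38, max(-13.75, 0) = 0, max(-40.7, 0) = 0
Node u (S = 87.5): V_u = 1/1.05·[0.6364·34.3750 + 0.3636·0.0000] = 20.8333
Node d (S = 49): V_d = 1/1.05·[0.6364·0.0000 + 0.3636·0.0000] = 0.0000
Node 0 (S = 70): V_0 = 1/1.05·[0.6364·20.8333 + 0.3636·0.0000] = 12.6263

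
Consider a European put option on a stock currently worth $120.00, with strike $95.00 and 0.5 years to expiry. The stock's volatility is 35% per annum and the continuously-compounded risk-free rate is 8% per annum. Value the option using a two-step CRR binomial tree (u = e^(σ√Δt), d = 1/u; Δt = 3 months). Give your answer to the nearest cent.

CRR parameters: u = e^(σ√Δt) = e^(0.35·√0.25) = 1.1912, d = 1/u = 0.8395
Per-period rate: rΔt = 0.08·0.25 = 0.02, so R = e^0.02 = 1.0202
Risk-neutral probability p = (e^0.02 − 0.8395)/(1.1912 − 0.8395) = 0.1807/0.3518 = 0.5138
Terminal stock prices: S_uu = 170.3, S_ud = 120, S_dd = 84.56
Terminal payoffs (K − S): max(-75.29, 0) = 0, max(-25, 0) = 0, max(10.44, 0) = 10.44
Node u (S = 142.9): V_u = e^(−0.02)·[0.5138·0.0000 + 0.4862·0.0000] = 0.0000
Node d (S = 100.7): V_d = e^(−0.02)·[0.5138·0.0000 + 0.4862·10.4374] = 4.9743
Node 0 (S = 120): V_0 = e^(−0.02)·[0.5138·0.0000 + 0.4862·4.9743] = 2.3707

$2.37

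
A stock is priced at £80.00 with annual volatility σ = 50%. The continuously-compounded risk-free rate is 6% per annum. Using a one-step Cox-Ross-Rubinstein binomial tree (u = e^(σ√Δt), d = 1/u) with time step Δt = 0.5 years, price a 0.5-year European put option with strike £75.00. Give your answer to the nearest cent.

£9.96

CRR parameters: u = e^(σ√Δt) = e^(0.5·√0.5) = 1.4241, d = 1/u = 0.7022
Per-period rate: rΔt = 0.06·0.5 = 0.03, so R = e^0.03 = 1.0305
Risk-neutral probability p = (e^0.03 − 0.7022)/(1.4241 − 0.7022) = 0.3283/0.7219 = 0.4547
Terminal stock prices: S_u = 113.9, S_d = 56.18
Terminal payoffs (K − S): max(-38.93, 0) = 0, max(18.82, 0) = 18.82
Node 0 (S = 80): V_0 = e^(−0.03)·[0.4547·0.0000 + 0.5453·18.8249] = 9.9617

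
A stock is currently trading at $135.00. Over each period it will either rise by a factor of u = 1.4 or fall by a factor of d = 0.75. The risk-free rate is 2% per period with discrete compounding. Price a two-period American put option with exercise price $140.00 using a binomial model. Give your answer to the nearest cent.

Risk-neutral probability p = (1 + 0.02 − 0.75)/(1.4 − 0.75) = 0.2700/0.6500 = 0.4154
Terminal stock prices: S_uu = 264.6, S_ud = 141.8, S_dd = 75.94
Terminal payoffs (K − S): max(-124.6, 0) = 0, max(-1.75, 0) = 0, max(64.06, 0) = 64.06
Node u (S = 189): continuation = 1/1.02·[0.4154·0.0000 + 0.5846·0.0000] = 0.0000; exercise value = 0.0000 ≤ continuation, so V_u = 0.0000
Node d (S = 101.2): continuation = 1/1.02·[0.4154·0.0000 + 0.5846·64.0625] = 36.7176; exercise value = 38.7500 > continuation, so V_d = 38.7500 (exercise)
Node 0 (S = 135): continuation = 1/1.02·[0.4154·0.0000 + 0.5846·38.7500] = 22.2097; exercise value = 5.0000 ≤ continuation, so V_0 = 22.2097

$22.21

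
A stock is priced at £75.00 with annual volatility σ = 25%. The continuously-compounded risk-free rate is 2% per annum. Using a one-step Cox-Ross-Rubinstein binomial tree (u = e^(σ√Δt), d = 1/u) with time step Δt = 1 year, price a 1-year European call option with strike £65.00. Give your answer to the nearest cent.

CRR parameters: u = e^(σ√Δt) = e^(0.25·√1) = 1.2840, d = 1/u = 0.7788
Per-period rate: rΔt = 0.02·1 = 0.02, so R = e^0.02 = 1.0202
Risk-neutral probability p = (e^0.02 − 0.7788)/(1.2840 − 0.7788) = 0.2414/0.5052 = 0.4778
Terminal stock prices: S_u = 96.3, S_d = 58.41
Terminal payoffs (S − K): max(31.3, 0) = 31.3, max(-6.59, 0) = 0
Node 0 (S = 75): V_0 = e^(−0.02)·[0.4778·31.3019 + 0.5222·0.0000] = 14.6602

£14.66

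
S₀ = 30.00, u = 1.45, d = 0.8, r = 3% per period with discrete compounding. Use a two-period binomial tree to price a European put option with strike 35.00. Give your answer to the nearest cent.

6.30

Risk-neutral probability p = (1 + 0.03 − 0.8)/(1.45 − 0.8) = 0.2300/0.6500 = 0.3538
Terminal stock prices: S_uu = 63.08, S_ud = 34.8, S_dd = 19.2
Terminal payoffs (K − S): max(-28.08, 0) = 0, max(0.2, 0) = 0.2, max(15.8, 0) = 15.8
Node u (S = 43.5): V_u = 1/1.03·[0.3538·0.0000 + 0.6462·0.2000] = 0.1255
Node d (S = 24): V_d = 1/1.03·[0.3538·0.2000 + 0.6462·15.8000] = 9.9806
Node 0 (S = 30): V_0 = 1/1.03·[0.3538·0.1255 + 0.6462·9.9806] = 6.3043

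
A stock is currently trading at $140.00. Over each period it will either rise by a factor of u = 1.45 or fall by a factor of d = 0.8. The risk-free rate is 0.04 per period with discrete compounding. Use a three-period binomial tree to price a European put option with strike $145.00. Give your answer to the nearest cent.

Risk-neutral probability p = (1 + 0.04 − 0.8)/(1.45 − 0.8) = 0.2400/0.6500 = 0.3692
Terminal stock prices: S_uuu = 426.8, S_uud = 235.5, S_udd = 129.9, S_ddd = 71.68
Terminal payoffs (K − S): max(-281.8, 0) = 0, max(-90.48, 0) = 0, max(15.08, 0) = 15.08, max(73.32, 0) = 73.32
Node uu (S = 294.4): V_uu = 1/1.04·[0.3692·0.0000 + 0.6308·0.0000] = 0.0000
Node ud (S = 162.4): V_ud = 1/1.04·[0.3692·0.0000 + 0.6308·15.0800] = 9.1462
Node dd (S = 89.6): V_dd = 1/1.04·[0.3692·15.0800 + 0.6308·73.3200] = 49.8231
Node u (S = 203): V_u = 1/1.04·[0.3692·0.0000 + 0.6308·9.1462] = 5.5472
Node d (S = 112): V_d = 1/1.04·[0.3692·9.1462 + 0.6308·49.8231] = 33.4653
Node 0 (S = 140): V_0 = 1/1.04·[0.3692·5.5472 + 0.6308·33.4653] = 22.2664

$22.27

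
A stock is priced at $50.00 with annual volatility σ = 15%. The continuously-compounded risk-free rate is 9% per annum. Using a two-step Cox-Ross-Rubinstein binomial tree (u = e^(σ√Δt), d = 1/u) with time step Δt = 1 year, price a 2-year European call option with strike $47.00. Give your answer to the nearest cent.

CRR parameters: u = e^(σ√Δt) = e^(0.15·√1) = 1.1618, d = 1/u = 0.8607
Per-period rate: rΔt = 0.09·1 = 0.09, so R = e^0.09 = 1.0942
Risk-neutral probability p = (e^0.09 − 0.8607)/(1.1618 − 0.8607) = 0.2335/0.3011 = 0.7753
Terminal stock prices: S_uu = 67.49, S_ud = 50, S_dd = 37.04
Terminal payoffs (S − K): max(20.49, 0) = 20.49, max(3, 0) = 3, max(-9.959, 0) = 0
Node u (S = 58.09): V_u = e^(−0.09)·[0.7753·20.4929 + 0.2247·3.0000] = 15.1369
Node d (S = 43.04): V_d = e^(−0.09)·[0.7753·3.0000 + 0.2247·0.0000] = 2.1257
Node 0 (S = 50): V_0 = e^(−0.09)·[0.7753·15.1369 + 0.2247·2.1257] = 11.1623

$11.16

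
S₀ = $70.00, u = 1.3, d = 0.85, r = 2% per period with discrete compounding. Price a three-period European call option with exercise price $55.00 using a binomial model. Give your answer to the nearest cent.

$20.90

Risk-neutral probability p = (1 + 0.02 − 0.85)/(1.3 − 0.85) = 0.1700/0.4500 = 0.3778
Terminal stock prices: S_uuu = 153.8, S_uud = 100.6, S_udd = 65.75, S_ddd = 42.99
Terminal payoffs (S − K): max(98.79, 0) = 98.79, max(45.56, 0) = 45.56, max(10.75, 0) = 10.75, max(-12.01, 0) = 0
Node uu (S = 118.3): V_uu = 1/1.02·[0.3778·98.7900 + 0.6222·45.5550] = 64.3784
Node ud (S = 77.35): V_ud = 1/1.02·[0.3778·45.5550 + 0.6222·10.7475] = 23.4284
Node dd (S = 50.57): V_dd = 1/1.02·[0.3778·10.7475 + 0.6222·0.0000] = 3.9806
Node u (S = 91): V_u = 1/1.02·[0.3778·64.3784 + 0.6222·23.4284] = 38.1357
Node d (S = 59.5): V_d = 1/1.02·[0.3778·23.4284 + 0.6222·3.9806] = 11.1054
Node 0 (S = 70): V_0 = 1/1.02·[0.3778·38.1357 + 0.6222·11.1054] = 20.8989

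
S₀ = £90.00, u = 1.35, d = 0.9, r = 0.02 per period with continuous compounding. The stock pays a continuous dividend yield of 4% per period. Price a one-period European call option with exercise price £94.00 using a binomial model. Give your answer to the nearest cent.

£4.80

Per-period risk-free factor R = e^0.02 = 1.0202; dividend-adjusted growth = e^(0.02−0.04) = 0.9802.
Risk-neutral probability p = (0.9802 − 0.9)/(1.35 − 0.9) = 0.0802/0.4500 = 0.1782
Terminal stock prices: S_u = 121.5, S_d = 81
Terminal payoffs (S − K): max(27.5, 0) = 27.5, max(-13, 0) = 0
Node 0 (S = 90): V_0 = e^(−0.02)·[0.1782·27.5000 + 0.8218·0.0000] = 4.8040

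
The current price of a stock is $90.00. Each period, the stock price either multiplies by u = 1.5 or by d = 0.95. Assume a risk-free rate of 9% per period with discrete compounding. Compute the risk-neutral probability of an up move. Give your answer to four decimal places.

Risk-neutral probability p = (1 + 0.09 − 0.95)/(1.5 − 0.95) = 0.1400/0.5500 = 0.2545

p = 0.2545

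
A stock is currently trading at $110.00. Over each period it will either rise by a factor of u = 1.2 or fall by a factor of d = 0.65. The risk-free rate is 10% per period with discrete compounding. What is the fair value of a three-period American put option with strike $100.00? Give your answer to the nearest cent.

Risk-neutral probability p = (1 + 0.1 − 0.65)/(1.2 − 0.65) = 0.4500/0.5500 = 0.8182
Terminal stock prices: S_uuu = 190.1, S_uud = 103, S_udd = 55.77, S_ddd = 30.21
Terminal payoffs (K − S): max(-90.08, 0) = 0, max(-2.96, 0) = 0, max(44.23, 0) = 44.23, max(69.79, 0) = 69.79
Node uu (S = 158.4): continuation = 1/1.1·[0.8182·0.0000 + 0.1818·0.0000] = 0.0000; exercise value = 0.0000 ≤ continuation, so V_uu = 0.0000
Node ud (S = 85.8): continuation = 1/1.1·[0.8182·0.0000 + 0.1818·44.2300] = 7.3107; exercise value = 14.2000 > continuation, so V_ud = 14.2000 (exercise)
Node dd (S = 46.48): continuation = 1/1.1·[0.8182·44.2300 + 0.1818·69.7912] = 44.4341; exercise value = 53.5250 > continuation, so V_dd = 53.5250 (exercise)
Node u (S = 132): continuation = 1/1.1·[0.8182·0.0000 + 0.1818·14.2000] = 2.3471; exercise value = 0.0000 ≤ continuation, so V_u = 2.3471
Node d (S = 71.5): continuation = 1/1.1·[0.8182·14.2000 + 0.1818·53.5250] = 19.4091; exercise value = 28.5000 > continuation, so V_d = 28.5000 (exercise)
Node 0 (S = 110): continuation = 1/1.1·[0.8182·2.3471 + 0.1818·28.5000] = 6.4565; exercise value = 0.0000 ≤ continuation, so V_0 = 6.4565

$6.46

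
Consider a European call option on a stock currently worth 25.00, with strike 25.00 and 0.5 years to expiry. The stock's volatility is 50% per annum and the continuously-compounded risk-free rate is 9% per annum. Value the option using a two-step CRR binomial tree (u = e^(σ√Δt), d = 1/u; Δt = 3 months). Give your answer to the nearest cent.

3.61

CRR parameters: u = e^(σ√Δt) = e^(0.5·√0.25) = 1.2840, d = 1/u = 0.7788
Per-period rate: rΔt = 0.09·0.25 = 0.0225, so R = e^0.0225 = 1.0228
Risk-neutral probability p = (e^0.0225 − 0.7788)/(1.2840 − 0.7788) = 0.2440/0.5052 = 0.4829
Terminal stock prices: S_uu = 41.22, S_ud = 25, S_dd = 15.16
Terminal payoffs (S − K): max(16.22, 0) = 16.22, max(0, 0) = 0, max(-9.837, 0) = 0
Node u (S = 32.1): V_u = e^(−0.0225)·[0.4829·16.2180 + 0.5171·0.0000] = 7.6569
Node d (S = 19.47): V_d = e^(−0.0225)·[0.4829·0.0000 + 0.5171·0.0000] = 0.0000
Node 0 (S = 25): V_0 = e^(−0.0225)·[0.4829·7.6569 + 0.5171·0.0000] = 3.6150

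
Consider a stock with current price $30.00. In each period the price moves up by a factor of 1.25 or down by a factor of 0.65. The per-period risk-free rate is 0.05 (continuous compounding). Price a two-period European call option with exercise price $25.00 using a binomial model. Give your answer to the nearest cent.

$8.85

Risk-neutral probability p = (e^0.05 − 0.65)/(1.25 − 0.65) = 0.4013/0.6000 = 0.6688
Terminal stock prices: S_uu = 46.88, S_ud = 24.38, S_dd = 12.68
Terminal payoffs (S − K): max(21.88, 0) = 21.88, max(-0.625, 0) = 0, max(-12.32, 0) = 0
Node u (S = 37.5): V_u = e^(−0.05)·[0.6688·21.8750 + 0.3312·0.0000] = 13.9162
Node d (S = 19.5): V_d = e^(−0.05)·[0.6688·0.0000 + 0.3312·0.0000] = 0.0000
Node 0 (S = 30): V_0 = e^(−0.05)·[0.6688·13.9162 + 0.3312·0.0000] = 8.8530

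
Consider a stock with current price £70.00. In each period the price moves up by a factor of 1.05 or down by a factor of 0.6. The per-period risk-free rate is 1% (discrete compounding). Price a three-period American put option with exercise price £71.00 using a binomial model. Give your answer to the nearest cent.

Risk-neutral probability p = (1 + 0.01 − 0.6)/(1.05 − 0.6) = 0.4100/0.4500 = 0.9111
Terminal stock prices: S_uuu = 81.03, S_uud = 46.3, S_udd = 26.46, S_ddd = 15.12
Terminal payoffs (K − S): max(-10.03, 0) = 0, max(24.7, 0) = 24.7, max(44.54, 0) = 44.54, max(55.88, 0) = 55.88
Node uu (S = 77.17): continuation = 1/1.01·[0.9111·0.0000 + 0.0889·24.6950] = 2.1734; exercise value = 0.0000 ≤ continuation, so V_uu = 2.1734
Node ud (S = 44.1): continuation = 1/1.01·[0.9111·24.6950 + 0.0889·44.5400] = 26.1970; exercise value = 26.9000 > continuation, so V_ud = 26.9000 (exercise)
Node dd (S = 25.2): continuation = 1/1.01·[0.9111·44.5400 + 0.0889·55.8800] = 45.0970; exercise value = 45.8000 > continuation, so V_dd = 45.8000 (exercise)
Node u (S = 73.5): continuation = 1/1.01·[0.9111·2.1734 + 0.0889·26.9000] = 4.3280; exercise value = 0.0000 ≤ continuation, so V_u = 4.3280
Node d (S = 42): continuation = 1/1.01·[0.9111·26.9000 + 0.0889·45.8000] = 28.2970; exercise value = 29.0000 > continuation, so V_d = 29.0000 (exercise)
Node 0 (S = 70): continuation = 1/1.01·[0.9111·4.3280 + 0.0889·29.0000] = 6.4565; exercise value = 1.0000 ≤ continuation, so V_0 = 6.4565

£6.46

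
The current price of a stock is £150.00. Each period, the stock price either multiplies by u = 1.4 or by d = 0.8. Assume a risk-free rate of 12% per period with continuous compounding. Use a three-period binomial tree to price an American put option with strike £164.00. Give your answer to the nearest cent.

£20.05

Risk-neutral probability p = (e^0.12 − 0.8)/(1.4 − 0.8) = 0.3275/0.6000 = 0.5458
Terminal stock prices: S_uuu = 411.6, S_uud = 235.2, S_udd = 134.4, S_ddd = 76.8
Terminal payoffs (K − S): max(-247.6, 0) = 0, max(-71.2, 0) = 0, max(29.6, 0) = 29.6, max(87.2, 0) = 87.2
Node uu (S = 294): continuation = e^(−0.12)·[0.5458·0.0000 + 0.4542·0.0000] = 0.0000; exercise value = 0.0000 ≤ continuation, so V_uu = 0.0000
Node ud (S = 168): continuation = e^(−0.12)·[0.5458·0.0000 + 0.4542·29.6000] = 11.9233; exercise value = 0.0000 ≤ continuation, so V_ud = 11.9233
Node dd (S = 96): continuation = e^(−0.12)·[0.5458·29.6000 + 0.4542·87.2000] = 49.4550; exercise value = 68.0000 > continuation, so V_dd = 68.0000 (exercise)
Node u (S = 210): continuation = e^(−0.12)·[0.5458·0.0000 + 0.4542·11.9233] = 4.8029; exercise value = 0.0000 ≤ continuation, so V_u = 4.8029
Node d (S = 120): continuation = e^(−0.12)·[0.5458·11.9233 + 0.4542·68.0000] = 33.1635; exercise value = 44.0000 > continuation, so V_d = 44.0000 (exercise)
Node 0 (S = 150): continuation = e^(−0.12)·[0.5458·4.8029 + 0.4542·44.0000] = 20.0489; exercise value = 14.0000 ≤ continuation, so V_0 = 20.0489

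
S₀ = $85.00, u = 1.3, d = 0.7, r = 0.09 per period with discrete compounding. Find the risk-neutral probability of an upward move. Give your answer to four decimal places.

Risk-neutral probability p = (1 + 0.09 − 0.7)/(1.3 − 0.7) = 0.3900/0.6000 = 0.6500

p = 0.6500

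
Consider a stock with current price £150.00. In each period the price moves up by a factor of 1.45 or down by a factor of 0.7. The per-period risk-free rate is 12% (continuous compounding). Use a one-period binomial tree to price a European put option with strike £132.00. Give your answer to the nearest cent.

Risk-neutral probability p = (e^0.12 − 0.7)/(1.45 − 0.7) = 0.4275/0.7500 = 0.5700
Terminal stock prices: S_u = 217.5, S_d = 105
Terminal payoffs (K − S): max(-85.5, 0) = 0, max(27, 0) = 27
Node 0 (S = 150): V_0 = e^(−0.12)·[0.5700·0.0000 + 0.4300·27.0000] = 10.2972

£10.30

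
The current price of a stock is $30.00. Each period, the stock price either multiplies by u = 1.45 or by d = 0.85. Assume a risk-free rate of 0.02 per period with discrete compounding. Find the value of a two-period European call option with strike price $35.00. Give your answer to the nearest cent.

Risk-neutral probability p = (1 + 0.02 − 0.85)/(1.45 − 0.85) = 0.1700/0.6000 = 0.2833
Terminal stock prices: S_uu = 63.08, S_ud = 36.98, S_dd = 21.67
Terminal payoffs (S − K): max(28.08, 0) = 28.08, max(1.975, 0) = 1.975, max(-13.33, 0) = 0
Node u (S = 43.5): V_u = 1/1.02·[0.2833·28.0750 + 0.7167·1.9750] = 9.1863
Node d (S = 25.5): V_d = 1/1.02·[0.2833·1.9750 + 0.7167·0.0000] = 0.5486
Node 0 (S = 30): V_0 = 1/1.02·[0.2833·9.1863 + 0.7167·0.5486] = 2.9372

$2.94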